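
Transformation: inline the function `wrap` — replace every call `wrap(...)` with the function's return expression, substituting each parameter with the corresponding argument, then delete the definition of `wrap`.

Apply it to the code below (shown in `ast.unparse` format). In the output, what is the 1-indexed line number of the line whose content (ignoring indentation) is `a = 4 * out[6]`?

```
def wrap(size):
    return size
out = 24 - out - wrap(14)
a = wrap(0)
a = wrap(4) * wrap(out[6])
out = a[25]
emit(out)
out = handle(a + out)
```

3

Transformed code:
out = 24 - out - 14
a = 0
a = 4 * out[6]
out = a[25]
emit(out)
out = handle(a + out)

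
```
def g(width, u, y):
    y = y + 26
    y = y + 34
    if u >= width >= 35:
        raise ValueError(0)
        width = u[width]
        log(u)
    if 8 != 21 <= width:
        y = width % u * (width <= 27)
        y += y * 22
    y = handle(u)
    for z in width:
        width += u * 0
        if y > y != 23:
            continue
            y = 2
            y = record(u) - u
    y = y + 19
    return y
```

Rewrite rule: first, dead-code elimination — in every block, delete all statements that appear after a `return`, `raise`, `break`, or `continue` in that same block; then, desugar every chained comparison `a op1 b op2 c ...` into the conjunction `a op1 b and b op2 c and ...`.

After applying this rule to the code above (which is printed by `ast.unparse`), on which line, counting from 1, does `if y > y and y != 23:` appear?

Transformed code:
def g(width, u, y):
    y = y + 26
    y = y + 34
    if u >= width and width >= 35:
        raise ValueError(0)
    if 8 != 21 and 21 <= width:
        y = width % u * (width <= 27)
        y += y * 22
    y = handle(u)
    for z in width:
        width += u * 0
        if y > y and y != 23:
            continue
    y = y + 19
    return y

12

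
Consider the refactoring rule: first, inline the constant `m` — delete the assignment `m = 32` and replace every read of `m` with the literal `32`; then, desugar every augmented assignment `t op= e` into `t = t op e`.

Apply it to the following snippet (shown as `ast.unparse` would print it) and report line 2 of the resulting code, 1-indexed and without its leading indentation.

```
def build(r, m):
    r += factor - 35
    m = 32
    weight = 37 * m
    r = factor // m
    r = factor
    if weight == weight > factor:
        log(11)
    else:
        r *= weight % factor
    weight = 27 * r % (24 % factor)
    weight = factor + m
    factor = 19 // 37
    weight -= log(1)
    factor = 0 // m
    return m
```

Transformed code:
def build(r, m):
    r = r + (factor - 35)
    weight = 37 * 32
    r = factor // 32
    r = factor
    if weight == weight > factor:
        log(11)
    else:
        r = r * (weight % factor)
    weight = 27 * r % (24 % factor)
    weight = factor + 32
    factor = 19 // 37
    weight = weight - log(1)
    factor = 0 // 32
    return 32

r = r + (factor - 35)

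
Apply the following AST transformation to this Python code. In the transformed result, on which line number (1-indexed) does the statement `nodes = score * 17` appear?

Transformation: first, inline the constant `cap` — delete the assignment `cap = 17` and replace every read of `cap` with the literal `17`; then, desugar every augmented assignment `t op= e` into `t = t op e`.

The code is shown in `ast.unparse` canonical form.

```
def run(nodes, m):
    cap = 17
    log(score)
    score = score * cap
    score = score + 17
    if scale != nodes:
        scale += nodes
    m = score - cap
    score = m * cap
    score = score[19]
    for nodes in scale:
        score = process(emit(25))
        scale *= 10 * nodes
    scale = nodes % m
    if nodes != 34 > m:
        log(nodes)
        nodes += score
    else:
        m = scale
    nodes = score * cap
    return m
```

Transformed code:
def run(nodes, m):
    log(score)
    score = score * 17
    score = score + 17
    if scale != nodes:
        scale = scale + nodes
    m = score - 17
    score = m * 17
    score = score[19]
    for nodes in scale:
        score = process(emit(25))
        scale = scale * (10 * nodes)
    scale = nodes % m
    if nodes != 34 > m:
        log(nodes)
        nodes = nodes + score
    else:
        m = scale
    nodes = score * 17
    return m

19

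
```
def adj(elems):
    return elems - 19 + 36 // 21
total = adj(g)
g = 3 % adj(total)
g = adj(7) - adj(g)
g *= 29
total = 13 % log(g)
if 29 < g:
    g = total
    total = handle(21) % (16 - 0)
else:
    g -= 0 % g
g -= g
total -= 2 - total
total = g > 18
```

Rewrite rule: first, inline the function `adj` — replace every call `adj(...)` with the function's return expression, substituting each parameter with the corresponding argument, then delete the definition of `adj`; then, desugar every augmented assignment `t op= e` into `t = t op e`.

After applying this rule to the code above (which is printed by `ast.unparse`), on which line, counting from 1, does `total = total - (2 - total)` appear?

Transformed code:
total = g - 19 + 36 // 21
g = 3 % (total - 19 + 36 // 21)
g = 7 - 19 + 36 // 21 - (g - 19 + 36 // 21)
g = g * 29
total = 13 % log(g)
if 29 < g:
    g = total
    total = handle(21) % (16 - 0)
else:
    g = g - 0 % g
g = g - g
total = total - (2 - total)
total = g > 18

12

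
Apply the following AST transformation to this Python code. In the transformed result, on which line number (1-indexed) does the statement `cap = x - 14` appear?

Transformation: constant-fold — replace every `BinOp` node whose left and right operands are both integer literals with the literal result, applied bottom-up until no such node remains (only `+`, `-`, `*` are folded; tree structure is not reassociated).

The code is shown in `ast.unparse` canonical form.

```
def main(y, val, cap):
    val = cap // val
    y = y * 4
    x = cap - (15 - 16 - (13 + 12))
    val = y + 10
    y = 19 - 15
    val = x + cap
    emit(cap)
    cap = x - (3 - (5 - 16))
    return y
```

9

Transformed code:
def main(y, val, cap):
    val = cap // val
    y = y * 4
    x = cap - -26
    val = y + 10
    y = 4
    val = x + cap
    emit(cap)
    cap = x - 14
    return y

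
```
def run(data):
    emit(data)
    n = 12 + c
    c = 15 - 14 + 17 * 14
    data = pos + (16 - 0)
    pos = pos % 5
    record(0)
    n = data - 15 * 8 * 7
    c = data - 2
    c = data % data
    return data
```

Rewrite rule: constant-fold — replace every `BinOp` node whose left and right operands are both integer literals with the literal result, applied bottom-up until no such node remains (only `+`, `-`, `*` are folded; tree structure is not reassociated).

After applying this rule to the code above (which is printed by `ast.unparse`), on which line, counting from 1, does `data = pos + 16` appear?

Transformed code:
def run(data):
    emit(data)
    n = 12 + c
    c = 239
    data = pos + 16
    pos = pos % 5
    record(0)
    n = data - 840
    c = data - 2
    c = data % data
    return data

5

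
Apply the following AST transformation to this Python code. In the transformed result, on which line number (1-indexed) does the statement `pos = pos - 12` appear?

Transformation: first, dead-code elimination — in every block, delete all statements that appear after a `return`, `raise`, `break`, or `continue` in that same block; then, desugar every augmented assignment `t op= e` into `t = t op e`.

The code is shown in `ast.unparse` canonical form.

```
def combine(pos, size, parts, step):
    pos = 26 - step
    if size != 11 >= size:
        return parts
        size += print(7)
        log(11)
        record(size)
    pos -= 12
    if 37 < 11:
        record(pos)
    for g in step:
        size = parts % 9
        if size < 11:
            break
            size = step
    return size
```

Transformed code:
def combine(pos, size, parts, step):
    pos = 26 - step
    if size != 11 >= size:
        return parts
    pos = pos - 12
    if 37 < 11:
        record(pos)
    for g in step:
        size = parts % 9
        if size < 11:
            break
    return size

5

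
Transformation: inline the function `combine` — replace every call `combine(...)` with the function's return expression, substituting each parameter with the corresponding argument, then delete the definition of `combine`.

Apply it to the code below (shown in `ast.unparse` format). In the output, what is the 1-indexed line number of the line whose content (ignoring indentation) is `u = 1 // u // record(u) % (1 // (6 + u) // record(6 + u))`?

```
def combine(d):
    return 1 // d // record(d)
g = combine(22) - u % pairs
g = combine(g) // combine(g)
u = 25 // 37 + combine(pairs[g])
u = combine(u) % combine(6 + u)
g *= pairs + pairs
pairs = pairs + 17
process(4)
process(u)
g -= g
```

4

Transformed code:
g = 1 // 22 // record(22) - u % pairs
g = 1 // g // record(g) // (1 // g // record(g))
u = 25 // 37 + 1 // pairs[g] // record(pairs[g])
u = 1 // u // record(u) % (1 // (6 + u) // record(6 + u))
g *= pairs + pairs
pairs = pairs + 17
process(4)
process(u)
g -= g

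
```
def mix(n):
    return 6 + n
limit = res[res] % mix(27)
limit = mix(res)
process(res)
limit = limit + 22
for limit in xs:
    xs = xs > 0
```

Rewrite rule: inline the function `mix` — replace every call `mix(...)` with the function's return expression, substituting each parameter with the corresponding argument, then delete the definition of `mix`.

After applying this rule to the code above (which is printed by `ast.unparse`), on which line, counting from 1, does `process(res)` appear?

Transformed code:
limit = res[res] % (6 + 27)
limit = 6 + res
process(res)
limit = limit + 22
for limit in xs:
    xs = xs > 0

3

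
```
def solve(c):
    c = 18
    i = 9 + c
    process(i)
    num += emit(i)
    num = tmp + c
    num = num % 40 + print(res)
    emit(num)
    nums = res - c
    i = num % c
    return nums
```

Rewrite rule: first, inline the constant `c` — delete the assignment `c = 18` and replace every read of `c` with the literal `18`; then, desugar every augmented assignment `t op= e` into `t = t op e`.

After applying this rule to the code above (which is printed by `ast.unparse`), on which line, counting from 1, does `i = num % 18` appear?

9

Transformed code:
def solve(c):
    i = 9 + 18
    process(i)
    num = num + emit(i)
    num = tmp + 18
    num = num % 40 + print(res)
    emit(num)
    nums = res - 18
    i = num % 18
    return nums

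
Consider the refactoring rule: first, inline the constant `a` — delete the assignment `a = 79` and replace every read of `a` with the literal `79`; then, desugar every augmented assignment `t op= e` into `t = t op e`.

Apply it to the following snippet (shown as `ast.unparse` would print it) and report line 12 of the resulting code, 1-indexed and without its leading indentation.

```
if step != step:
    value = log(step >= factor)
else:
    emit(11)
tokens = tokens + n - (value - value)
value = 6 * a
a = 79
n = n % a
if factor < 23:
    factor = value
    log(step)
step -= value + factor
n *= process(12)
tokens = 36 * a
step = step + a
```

n = n * process(12)

Transformed code:
if step != step:
    value = log(step >= factor)
else:
    emit(11)
tokens = tokens + n - (value - value)
value = 6 * 79
n = n % 79
if factor < 23:
    factor = value
    log(step)
step = step - (value + factor)
n = n * process(12)
tokens = 36 * 79
step = step + 79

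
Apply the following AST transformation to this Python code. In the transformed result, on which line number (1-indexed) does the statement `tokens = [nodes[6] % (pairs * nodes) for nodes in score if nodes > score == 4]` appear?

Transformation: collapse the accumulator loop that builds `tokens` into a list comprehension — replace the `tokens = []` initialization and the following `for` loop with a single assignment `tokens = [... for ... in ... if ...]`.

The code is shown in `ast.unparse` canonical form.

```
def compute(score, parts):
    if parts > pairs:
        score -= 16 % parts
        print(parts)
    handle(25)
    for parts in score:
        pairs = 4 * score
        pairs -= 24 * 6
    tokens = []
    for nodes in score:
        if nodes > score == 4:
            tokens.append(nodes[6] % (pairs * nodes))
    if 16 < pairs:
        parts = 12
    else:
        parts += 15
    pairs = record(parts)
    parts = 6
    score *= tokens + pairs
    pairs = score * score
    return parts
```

9

Transformed code:
def compute(score, parts):
    if parts > pairs:
        score -= 16 % parts
        print(parts)
    handle(25)
    for parts in score:
        pairs = 4 * score
        pairs -= 24 * 6
    tokens = [nodes[6] % (pairs * nodes) for nodes in score if nodes > score == 4]
    if 16 < pairs:
        parts = 12
    else:
        parts += 15
    pairs = record(parts)
    parts = 6
    score *= tokens + pairs
    pairs = score * score
    return parts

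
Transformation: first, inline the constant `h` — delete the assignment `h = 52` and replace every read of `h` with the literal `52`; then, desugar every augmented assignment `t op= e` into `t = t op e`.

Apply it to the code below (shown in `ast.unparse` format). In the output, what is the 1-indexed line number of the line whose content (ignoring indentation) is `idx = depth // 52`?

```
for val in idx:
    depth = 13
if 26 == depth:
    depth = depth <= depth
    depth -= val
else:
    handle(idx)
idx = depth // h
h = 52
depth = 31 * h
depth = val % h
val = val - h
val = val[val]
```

Transformed code:
for val in idx:
    depth = 13
if 26 == depth:
    depth = depth <= depth
    depth = depth - val
else:
    handle(idx)
idx = depth // 52
depth = 31 * 52
depth = val % 52
val = val - 52
val = val[val]

8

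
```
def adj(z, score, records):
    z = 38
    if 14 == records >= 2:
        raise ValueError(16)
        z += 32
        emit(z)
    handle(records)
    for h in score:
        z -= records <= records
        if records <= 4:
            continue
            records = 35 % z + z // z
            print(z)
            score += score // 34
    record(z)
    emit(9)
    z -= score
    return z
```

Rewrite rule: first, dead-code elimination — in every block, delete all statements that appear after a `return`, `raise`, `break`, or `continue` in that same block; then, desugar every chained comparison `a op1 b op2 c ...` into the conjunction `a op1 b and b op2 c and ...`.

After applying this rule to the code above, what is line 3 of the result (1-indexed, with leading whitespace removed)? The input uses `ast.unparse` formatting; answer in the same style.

Transformed code:
def adj(z, score, records):
    z = 38
    if 14 == records and records >= 2:
        raise ValueError(16)
    handle(records)
    for h in score:
        z -= records <= records
        if records <= 4:
            continue
    record(z)
    emit(9)
    z -= score
    return z

if 14 == records and records >= 2:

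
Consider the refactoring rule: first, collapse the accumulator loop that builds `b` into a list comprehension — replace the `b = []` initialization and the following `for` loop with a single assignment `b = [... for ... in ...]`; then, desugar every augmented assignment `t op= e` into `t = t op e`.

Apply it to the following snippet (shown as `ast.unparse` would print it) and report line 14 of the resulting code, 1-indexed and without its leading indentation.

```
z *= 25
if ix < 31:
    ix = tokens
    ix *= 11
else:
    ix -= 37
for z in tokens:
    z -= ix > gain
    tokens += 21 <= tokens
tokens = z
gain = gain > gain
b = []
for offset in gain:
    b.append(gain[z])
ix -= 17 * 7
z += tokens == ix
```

z = z + (tokens == ix)

Transformed code:
z = z * 25
if ix < 31:
    ix = tokens
    ix = ix * 11
else:
    ix = ix - 37
for z in tokens:
    z = z - (ix > gain)
    tokens = tokens + (21 <= tokens)
tokens = z
gain = gain > gain
b = [gain[z] for offset in gain]
ix = ix - 17 * 7
z = z + (tokens == ix)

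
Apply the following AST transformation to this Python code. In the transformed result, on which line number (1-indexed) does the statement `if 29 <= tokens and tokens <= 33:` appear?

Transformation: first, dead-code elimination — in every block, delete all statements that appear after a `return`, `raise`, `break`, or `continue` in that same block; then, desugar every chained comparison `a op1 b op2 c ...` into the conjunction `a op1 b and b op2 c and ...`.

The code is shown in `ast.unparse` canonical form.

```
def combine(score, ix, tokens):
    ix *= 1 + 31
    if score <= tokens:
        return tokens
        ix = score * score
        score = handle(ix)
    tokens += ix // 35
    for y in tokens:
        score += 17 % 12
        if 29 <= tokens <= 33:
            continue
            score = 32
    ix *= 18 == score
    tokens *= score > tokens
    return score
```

8

Transformed code:
def combine(score, ix, tokens):
    ix *= 1 + 31
    if score <= tokens:
        return tokens
    tokens += ix // 35
    for y in tokens:
        score += 17 % 12
        if 29 <= tokens and tokens <= 33:
            continue
    ix *= 18 == score
    tokens *= score > tokens
    return score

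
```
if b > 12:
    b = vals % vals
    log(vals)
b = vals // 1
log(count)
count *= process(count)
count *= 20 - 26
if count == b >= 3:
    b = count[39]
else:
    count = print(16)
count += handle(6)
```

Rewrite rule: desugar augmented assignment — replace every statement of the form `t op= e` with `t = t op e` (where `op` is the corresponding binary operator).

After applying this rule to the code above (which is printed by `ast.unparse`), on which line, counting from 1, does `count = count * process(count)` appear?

6

Transformed code:
if b > 12:
    b = vals % vals
    log(vals)
b = vals // 1
log(count)
count = count * process(count)
count = count * (20 - 26)
if count == b >= 3:
    b = count[39]
else:
    count = print(16)
count = count + handle(6)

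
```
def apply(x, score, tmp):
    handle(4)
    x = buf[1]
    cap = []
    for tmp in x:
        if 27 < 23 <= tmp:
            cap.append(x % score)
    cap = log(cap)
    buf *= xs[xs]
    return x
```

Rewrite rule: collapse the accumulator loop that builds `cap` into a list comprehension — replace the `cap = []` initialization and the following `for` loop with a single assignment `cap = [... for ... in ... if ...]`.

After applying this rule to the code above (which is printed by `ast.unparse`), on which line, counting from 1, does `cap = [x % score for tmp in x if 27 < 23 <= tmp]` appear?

4

Transformed code:
def apply(x, score, tmp):
    handle(4)
    x = buf[1]
    cap = [x % score for tmp in x if 27 < 23 <= tmp]
    cap = log(cap)
    buf *= xs[xs]
    return x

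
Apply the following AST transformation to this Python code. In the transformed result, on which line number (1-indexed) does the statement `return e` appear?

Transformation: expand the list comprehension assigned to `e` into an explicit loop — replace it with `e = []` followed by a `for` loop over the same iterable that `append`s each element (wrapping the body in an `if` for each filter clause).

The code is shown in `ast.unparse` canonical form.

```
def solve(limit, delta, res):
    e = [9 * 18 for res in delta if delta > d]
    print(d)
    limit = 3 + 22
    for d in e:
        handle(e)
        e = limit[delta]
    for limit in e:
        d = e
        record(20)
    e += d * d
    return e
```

15

Transformed code:
def solve(limit, delta, res):
    e = []
    for res in delta:
        if delta > d:
            e.append(9 * 18)
    print(d)
    limit = 3 + 22
    for d in e:
        handle(e)
        e = limit[delta]
    for limit in e:
        d = e
        record(20)
    e += d * d
    return e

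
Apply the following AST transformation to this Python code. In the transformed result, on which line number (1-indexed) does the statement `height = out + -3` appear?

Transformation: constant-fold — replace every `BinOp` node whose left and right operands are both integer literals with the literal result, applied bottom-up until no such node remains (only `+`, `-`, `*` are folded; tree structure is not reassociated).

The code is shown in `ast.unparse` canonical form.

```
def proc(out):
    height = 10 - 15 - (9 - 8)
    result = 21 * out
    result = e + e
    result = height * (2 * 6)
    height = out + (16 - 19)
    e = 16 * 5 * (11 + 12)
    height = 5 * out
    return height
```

6

Transformed code:
def proc(out):
    height = -6
    result = 21 * out
    result = e + e
    result = height * 12
    height = out + -3
    e = 1840
    height = 5 * out
    return height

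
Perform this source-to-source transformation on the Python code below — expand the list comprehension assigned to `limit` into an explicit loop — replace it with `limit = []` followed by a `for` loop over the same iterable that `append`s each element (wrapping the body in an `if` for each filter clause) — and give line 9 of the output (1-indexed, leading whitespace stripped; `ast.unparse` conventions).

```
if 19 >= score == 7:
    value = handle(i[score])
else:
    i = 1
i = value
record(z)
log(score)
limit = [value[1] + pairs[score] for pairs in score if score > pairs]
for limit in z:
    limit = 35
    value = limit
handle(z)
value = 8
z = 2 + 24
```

Transformed code:
if 19 >= score == 7:
    value = handle(i[score])
else:
    i = 1
i = value
record(z)
log(score)
limit = []
for pairs in score:
    if score > pairs:
        limit.append(value[1] + pairs[score])
for limit in z:
    limit = 35
    value = limit
handle(z)
value = 8
z = 2 + 24

for pairs in score:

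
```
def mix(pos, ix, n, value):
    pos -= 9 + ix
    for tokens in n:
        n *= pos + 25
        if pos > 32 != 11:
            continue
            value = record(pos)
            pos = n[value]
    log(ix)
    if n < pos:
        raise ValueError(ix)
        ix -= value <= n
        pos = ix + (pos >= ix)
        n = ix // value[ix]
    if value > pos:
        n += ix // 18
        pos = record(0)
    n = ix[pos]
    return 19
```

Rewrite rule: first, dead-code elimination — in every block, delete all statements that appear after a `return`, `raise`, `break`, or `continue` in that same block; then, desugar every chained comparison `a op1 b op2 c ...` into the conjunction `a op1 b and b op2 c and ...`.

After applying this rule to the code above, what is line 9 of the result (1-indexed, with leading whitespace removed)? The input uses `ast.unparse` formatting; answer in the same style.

Transformed code:
def mix(pos, ix, n, value):
    pos -= 9 + ix
    for tokens in n:
        n *= pos + 25
        if pos > 32 and 32 != 11:
            continue
    log(ix)
    if n < pos:
        raise ValueError(ix)
    if value > pos:
        n += ix // 18
        pos = record(0)
    n = ix[pos]
    return 19

raise ValueError(ix)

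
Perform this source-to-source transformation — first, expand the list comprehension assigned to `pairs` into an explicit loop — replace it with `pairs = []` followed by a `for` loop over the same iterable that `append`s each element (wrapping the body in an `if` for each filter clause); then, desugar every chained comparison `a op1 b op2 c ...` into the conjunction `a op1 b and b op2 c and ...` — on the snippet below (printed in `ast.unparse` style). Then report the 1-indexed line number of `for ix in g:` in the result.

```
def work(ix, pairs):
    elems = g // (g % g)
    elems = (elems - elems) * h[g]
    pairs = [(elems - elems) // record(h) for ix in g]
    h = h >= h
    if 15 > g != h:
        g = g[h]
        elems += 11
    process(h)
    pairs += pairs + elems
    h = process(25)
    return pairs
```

5

Transformed code:
def work(ix, pairs):
    elems = g // (g % g)
    elems = (elems - elems) * h[g]
    pairs = []
    for ix in g:
        pairs.append((elems - elems) // record(h))
    h = h >= h
    if 15 > g and g != h:
        g = g[h]
        elems += 11
    process(h)
    pairs += pairs + elems
    h = process(25)
    return pairs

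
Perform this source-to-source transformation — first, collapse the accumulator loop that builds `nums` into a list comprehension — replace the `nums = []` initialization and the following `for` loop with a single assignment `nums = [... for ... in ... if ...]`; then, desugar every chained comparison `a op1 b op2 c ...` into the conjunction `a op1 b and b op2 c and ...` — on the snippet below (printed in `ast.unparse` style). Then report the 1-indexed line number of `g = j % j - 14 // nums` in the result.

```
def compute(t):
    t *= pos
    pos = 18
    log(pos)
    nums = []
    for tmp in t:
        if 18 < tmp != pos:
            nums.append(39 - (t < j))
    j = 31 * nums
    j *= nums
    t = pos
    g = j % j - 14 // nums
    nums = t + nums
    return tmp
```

9

Transformed code:
def compute(t):
    t *= pos
    pos = 18
    log(pos)
    nums = [39 - (t < j) for tmp in t if 18 < tmp and tmp != pos]
    j = 31 * nums
    j *= nums
    t = pos
    g = j % j - 14 // nums
    nums = t + nums
    return tmp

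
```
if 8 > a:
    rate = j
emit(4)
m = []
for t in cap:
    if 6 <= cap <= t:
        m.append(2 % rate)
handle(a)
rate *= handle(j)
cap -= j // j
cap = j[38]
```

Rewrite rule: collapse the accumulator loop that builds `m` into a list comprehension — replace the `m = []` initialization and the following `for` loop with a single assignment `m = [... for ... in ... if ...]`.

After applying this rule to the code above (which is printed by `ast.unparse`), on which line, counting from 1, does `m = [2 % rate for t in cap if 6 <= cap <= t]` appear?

Transformed code:
if 8 > a:
    rate = j
emit(4)
m = [2 % rate for t in cap if 6 <= cap <= t]
handle(a)
rate *= handle(j)
cap -= j // j
cap = j[38]

4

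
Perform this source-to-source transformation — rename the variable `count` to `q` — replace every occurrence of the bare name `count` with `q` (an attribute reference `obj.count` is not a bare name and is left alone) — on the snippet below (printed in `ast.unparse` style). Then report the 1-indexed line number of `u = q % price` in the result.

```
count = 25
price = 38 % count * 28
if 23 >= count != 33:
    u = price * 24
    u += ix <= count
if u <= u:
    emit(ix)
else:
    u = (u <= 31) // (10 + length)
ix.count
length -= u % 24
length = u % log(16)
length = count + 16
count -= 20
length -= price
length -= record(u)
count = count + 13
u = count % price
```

18

Transformed code:
q = 25
price = 38 % q * 28
if 23 >= q != 33:
    u = price * 24
    u += ix <= q
if u <= u:
    emit(ix)
else:
    u = (u <= 31) // (10 + length)
ix.count
length -= u % 24
length = u % log(16)
length = q + 16
q -= 20
length -= price
length -= record(u)
q = q + 13
u = q % price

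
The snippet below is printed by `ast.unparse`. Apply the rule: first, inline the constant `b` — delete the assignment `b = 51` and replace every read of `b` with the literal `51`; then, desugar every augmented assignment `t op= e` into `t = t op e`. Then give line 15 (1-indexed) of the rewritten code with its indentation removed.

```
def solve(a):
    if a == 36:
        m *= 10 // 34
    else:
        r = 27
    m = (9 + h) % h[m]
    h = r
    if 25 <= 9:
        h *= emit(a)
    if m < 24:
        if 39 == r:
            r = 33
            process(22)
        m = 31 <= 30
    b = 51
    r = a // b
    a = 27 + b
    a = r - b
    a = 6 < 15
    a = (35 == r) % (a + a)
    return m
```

Transformed code:
def solve(a):
    if a == 36:
        m = m * (10 // 34)
    else:
        r = 27
    m = (9 + h) % h[m]
    h = r
    if 25 <= 9:
        h = h * emit(a)
    if m < 24:
        if 39 == r:
            r = 33
            process(22)
        m = 31 <= 30
    r = a // 51
    a = 27 + 51
    a = r - 51
    a = 6 < 15
    a = (35 == r) % (a + a)
    return m

r = a // 51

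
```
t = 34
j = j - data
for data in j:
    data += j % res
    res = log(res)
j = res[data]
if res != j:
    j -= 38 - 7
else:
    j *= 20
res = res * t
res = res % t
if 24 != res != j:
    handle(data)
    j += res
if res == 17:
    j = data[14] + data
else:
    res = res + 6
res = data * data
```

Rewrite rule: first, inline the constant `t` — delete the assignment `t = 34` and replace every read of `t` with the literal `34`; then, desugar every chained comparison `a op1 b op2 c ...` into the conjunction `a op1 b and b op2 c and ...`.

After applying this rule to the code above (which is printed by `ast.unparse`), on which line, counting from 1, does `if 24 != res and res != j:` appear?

Transformed code:
j = j - data
for data in j:
    data += j % res
    res = log(res)
j = res[data]
if res != j:
    j -= 38 - 7
else:
    j *= 20
res = res * 34
res = res % 34
if 24 != res and res != j:
    handle(data)
    j += res
if res == 17:
    j = data[14] + data
else:
    res = res + 6
res = data * data

12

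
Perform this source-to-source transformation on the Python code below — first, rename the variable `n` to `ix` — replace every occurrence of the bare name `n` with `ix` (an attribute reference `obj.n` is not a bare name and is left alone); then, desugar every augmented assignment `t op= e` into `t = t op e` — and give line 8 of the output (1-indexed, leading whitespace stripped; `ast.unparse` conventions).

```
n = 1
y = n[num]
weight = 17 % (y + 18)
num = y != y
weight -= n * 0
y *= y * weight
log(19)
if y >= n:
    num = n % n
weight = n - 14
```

if y >= ix:

Transformed code:
ix = 1
y = ix[num]
weight = 17 % (y + 18)
num = y != y
weight = weight - ix * 0
y = y * (y * weight)
log(19)
if y >= ix:
    num = ix % ix
weight = ix - 14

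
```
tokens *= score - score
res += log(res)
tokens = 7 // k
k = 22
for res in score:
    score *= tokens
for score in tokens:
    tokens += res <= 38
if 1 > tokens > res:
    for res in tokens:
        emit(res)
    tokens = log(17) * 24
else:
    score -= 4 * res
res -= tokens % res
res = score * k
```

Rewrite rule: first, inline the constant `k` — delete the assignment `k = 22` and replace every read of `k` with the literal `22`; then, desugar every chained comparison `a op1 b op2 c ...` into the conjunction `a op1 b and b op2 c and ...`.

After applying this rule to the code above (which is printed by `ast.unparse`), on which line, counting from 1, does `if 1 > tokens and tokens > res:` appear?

8

Transformed code:
tokens *= score - score
res += log(res)
tokens = 7 // 22
for res in score:
    score *= tokens
for score in tokens:
    tokens += res <= 38
if 1 > tokens and tokens > res:
    for res in tokens:
        emit(res)
    tokens = log(17) * 24
else:
    score -= 4 * res
res -= tokens % res
res = score * 22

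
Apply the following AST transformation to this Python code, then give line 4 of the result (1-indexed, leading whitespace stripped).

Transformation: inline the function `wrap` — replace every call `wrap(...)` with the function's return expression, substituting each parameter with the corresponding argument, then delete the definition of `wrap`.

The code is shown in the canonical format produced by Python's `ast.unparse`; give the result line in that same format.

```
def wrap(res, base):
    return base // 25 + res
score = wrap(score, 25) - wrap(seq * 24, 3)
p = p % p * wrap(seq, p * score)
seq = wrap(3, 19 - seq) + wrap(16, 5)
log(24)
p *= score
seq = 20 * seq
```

log(24)

Transformed code:
score = 25 // 25 + score - (3 // 25 + seq * 24)
p = p % p * (p * score // 25 + seq)
seq = (19 - seq) // 25 + 3 + (5 // 25 + 16)
log(24)
p *= score
seq = 20 * seq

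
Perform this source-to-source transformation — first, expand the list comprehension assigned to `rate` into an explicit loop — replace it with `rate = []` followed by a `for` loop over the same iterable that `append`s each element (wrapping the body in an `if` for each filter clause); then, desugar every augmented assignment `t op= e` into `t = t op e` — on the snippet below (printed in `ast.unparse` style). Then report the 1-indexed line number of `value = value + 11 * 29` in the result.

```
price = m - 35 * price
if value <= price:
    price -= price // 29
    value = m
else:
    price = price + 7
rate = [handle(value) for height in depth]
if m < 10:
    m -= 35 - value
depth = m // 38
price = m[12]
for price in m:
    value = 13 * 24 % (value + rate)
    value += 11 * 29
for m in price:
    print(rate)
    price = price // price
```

16

Transformed code:
price = m - 35 * price
if value <= price:
    price = price - price // 29
    value = m
else:
    price = price + 7
rate = []
for height in depth:
    rate.append(handle(value))
if m < 10:
    m = m - (35 - value)
depth = m // 38
price = m[12]
for price in m:
    value = 13 * 24 % (value + rate)
    value = value + 11 * 29
for m in price:
    print(rate)
    price = price // price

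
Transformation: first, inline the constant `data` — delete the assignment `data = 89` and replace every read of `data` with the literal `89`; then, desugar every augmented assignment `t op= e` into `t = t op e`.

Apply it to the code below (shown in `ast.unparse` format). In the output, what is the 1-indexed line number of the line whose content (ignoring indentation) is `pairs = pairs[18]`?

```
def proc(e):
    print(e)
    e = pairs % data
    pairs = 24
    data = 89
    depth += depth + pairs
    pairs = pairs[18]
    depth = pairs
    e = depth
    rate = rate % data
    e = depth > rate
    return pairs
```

6

Transformed code:
def proc(e):
    print(e)
    e = pairs % 89
    pairs = 24
    depth = depth + (depth + pairs)
    pairs = pairs[18]
    depth = pairs
    e = depth
    rate = rate % 89
    e = depth > rate
    return pairs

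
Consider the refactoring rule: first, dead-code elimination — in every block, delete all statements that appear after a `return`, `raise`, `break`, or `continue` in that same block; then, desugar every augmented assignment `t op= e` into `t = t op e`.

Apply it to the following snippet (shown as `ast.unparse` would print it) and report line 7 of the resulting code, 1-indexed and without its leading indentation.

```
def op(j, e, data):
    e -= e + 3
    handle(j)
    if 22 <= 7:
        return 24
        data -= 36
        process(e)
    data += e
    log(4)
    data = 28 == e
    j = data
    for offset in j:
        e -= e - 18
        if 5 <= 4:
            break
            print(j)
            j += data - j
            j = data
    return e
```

log(4)

Transformed code:
def op(j, e, data):
    e = e - (e + 3)
    handle(j)
    if 22 <= 7:
        return 24
    data = data + e
    log(4)
    data = 28 == e
    j = data
    for offset in j:
        e = e - (e - 18)
        if 5 <= 4:
            break
    return e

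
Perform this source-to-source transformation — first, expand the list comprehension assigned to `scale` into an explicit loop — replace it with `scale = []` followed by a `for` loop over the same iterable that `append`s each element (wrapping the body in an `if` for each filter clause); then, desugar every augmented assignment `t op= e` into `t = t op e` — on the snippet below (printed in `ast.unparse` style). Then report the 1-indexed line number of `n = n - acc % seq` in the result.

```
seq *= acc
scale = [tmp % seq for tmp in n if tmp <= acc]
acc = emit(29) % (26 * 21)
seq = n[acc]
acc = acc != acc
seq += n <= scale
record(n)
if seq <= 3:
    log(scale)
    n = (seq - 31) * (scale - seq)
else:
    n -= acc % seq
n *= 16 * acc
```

Transformed code:
seq = seq * acc
scale = []
for tmp in n:
    if tmp <= acc:
        scale.append(tmp % seq)
acc = emit(29) % (26 * 21)
seq = n[acc]
acc = acc != acc
seq = seq + (n <= scale)
record(n)
if seq <= 3:
    log(scale)
    n = (seq - 31) * (scale - seq)
else:
    n = n - acc % seq
n = n * (16 * acc)

15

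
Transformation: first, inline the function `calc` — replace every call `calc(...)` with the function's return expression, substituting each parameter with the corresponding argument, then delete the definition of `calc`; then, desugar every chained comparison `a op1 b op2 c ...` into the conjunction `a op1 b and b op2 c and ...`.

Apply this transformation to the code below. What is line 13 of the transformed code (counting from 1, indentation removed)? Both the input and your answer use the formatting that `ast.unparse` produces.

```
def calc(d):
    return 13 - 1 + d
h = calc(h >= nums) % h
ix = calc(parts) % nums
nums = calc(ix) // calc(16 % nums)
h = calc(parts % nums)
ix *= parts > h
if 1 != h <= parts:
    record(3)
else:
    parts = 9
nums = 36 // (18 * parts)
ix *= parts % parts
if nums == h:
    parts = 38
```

Transformed code:
h = (13 - 1 + (h >= nums)) % h
ix = (13 - 1 + parts) % nums
nums = (13 - 1 + ix) // (13 - 1 + 16 % nums)
h = 13 - 1 + parts % nums
ix *= parts > h
if 1 != h and h <= parts:
    record(3)
else:
    parts = 9
nums = 36 // (18 * parts)
ix *= parts % parts
if nums == h:
    parts = 38

parts = 38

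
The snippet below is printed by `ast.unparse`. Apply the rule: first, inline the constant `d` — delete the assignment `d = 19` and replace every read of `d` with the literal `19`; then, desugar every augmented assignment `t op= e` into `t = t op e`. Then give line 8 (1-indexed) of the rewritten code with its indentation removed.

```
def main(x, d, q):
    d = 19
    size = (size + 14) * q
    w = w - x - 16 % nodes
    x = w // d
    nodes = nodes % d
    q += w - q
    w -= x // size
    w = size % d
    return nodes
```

Transformed code:
def main(x, d, q):
    size = (size + 14) * q
    w = w - x - 16 % nodes
    x = w // 19
    nodes = nodes % 19
    q = q + (w - q)
    w = w - x // size
    w = size % 19
    return nodes

w = size % 19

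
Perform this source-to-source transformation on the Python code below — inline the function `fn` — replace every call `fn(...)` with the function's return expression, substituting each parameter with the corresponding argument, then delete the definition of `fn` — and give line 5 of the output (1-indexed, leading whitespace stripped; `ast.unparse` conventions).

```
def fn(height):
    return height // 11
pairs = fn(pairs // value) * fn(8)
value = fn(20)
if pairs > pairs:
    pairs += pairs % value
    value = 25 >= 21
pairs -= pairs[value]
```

value = 25 >= 21

Transformed code:
pairs = pairs // value // 11 * (8 // 11)
value = 20 // 11
if pairs > pairs:
    pairs += pairs % value
    value = 25 >= 21
pairs -= pairs[value]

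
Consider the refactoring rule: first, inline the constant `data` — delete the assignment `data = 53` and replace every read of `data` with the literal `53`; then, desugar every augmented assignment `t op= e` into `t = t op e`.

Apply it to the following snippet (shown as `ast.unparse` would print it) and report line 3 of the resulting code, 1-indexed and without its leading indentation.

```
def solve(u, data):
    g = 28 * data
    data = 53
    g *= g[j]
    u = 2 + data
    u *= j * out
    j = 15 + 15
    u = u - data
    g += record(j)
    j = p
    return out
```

Transformed code:
def solve(u, data):
    g = 28 * 53
    g = g * g[j]
    u = 2 + 53
    u = u * (j * out)
    j = 15 + 15
    u = u - 53
    g = g + record(j)
    j = p
    return out

g = g * g[j]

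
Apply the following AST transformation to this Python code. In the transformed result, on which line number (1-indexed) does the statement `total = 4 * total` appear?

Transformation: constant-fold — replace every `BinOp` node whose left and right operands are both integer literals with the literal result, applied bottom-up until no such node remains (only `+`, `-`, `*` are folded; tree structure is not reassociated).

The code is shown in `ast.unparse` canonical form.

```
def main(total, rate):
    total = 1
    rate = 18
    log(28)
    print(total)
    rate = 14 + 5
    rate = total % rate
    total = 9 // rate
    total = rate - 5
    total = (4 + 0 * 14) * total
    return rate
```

10

Transformed code:
def main(total, rate):
    total = 1
    rate = 18
    log(28)
    print(total)
    rate = 19
    rate = total % rate
    total = 9 // rate
    total = rate - 5
    total = 4 * total
    return rate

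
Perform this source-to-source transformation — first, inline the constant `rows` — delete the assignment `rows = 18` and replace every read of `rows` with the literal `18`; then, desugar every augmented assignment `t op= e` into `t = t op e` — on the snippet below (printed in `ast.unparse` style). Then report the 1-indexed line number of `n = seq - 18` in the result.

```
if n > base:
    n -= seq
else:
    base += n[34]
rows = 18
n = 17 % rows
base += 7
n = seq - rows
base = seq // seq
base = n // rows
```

7

Transformed code:
if n > base:
    n = n - seq
else:
    base = base + n[34]
n = 17 % 18
base = base + 7
n = seq - 18
base = seq // seq
base = n // 18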